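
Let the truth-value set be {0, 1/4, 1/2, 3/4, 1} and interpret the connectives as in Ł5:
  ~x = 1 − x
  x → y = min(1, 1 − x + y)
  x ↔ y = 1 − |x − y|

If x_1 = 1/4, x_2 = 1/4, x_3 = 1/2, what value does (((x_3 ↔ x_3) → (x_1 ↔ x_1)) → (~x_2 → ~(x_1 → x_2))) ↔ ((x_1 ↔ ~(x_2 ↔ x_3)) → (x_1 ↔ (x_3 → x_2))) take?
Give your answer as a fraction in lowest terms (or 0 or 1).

x_3 ↔ x_3 = 1/2 ↔ 1/2 = 1
x_1 ↔ x_1 = 1/4 ↔ 1/4 = 1
(x_3 ↔ x_3) → (x_1 ↔ x_1) = 1 → 1 = 1
~x_2 = ~1/4 = 3/4
x_1 → x_2 = 1/4 → 1/4 = 1
~(x_1 → x_2) = ~1 = 0
~x_2 → ~(x_1 → x_2) = 3/4 → 0 = 1/4
((x_3 ↔ x_3) → (x_1 ↔ x_1)) → (~x_2 → ~(x_1 → x_2)) = 1 → 1/4 = 1/4
x_2 ↔ x_3 = 1/4 ↔ 1/2 = 3/4
~(x_2 ↔ x_3) = ~3/4 = 1/4
x_1 ↔ ~(x_2 ↔ x_3) = 1/4 ↔ 1/4 = 1
x_3 → x_2 = 1/2 → 1/4 = 3/4
x_1 ↔ (x_3 → x_2) = 1/4 ↔ 3/4 = 1/2
(x_1 ↔ ~(x_2 ↔ x_3)) → (x_1 ↔ (x_3 → x_2)) = 1 → 1/2 = 1/2
(((x_3 ↔ x_3) → (x_1 ↔ x_1)) → (~x_2 → ~(x_1 → x_2))) ↔ ((x_1 ↔ ~(x_2 ↔ x_3)) → (x_1 ↔ (x_3 → x_2))) = 1/4 ↔ 1/2 = 3/4

3/4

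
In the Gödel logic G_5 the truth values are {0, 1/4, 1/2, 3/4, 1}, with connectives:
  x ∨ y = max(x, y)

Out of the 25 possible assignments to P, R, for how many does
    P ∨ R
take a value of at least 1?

value 1: 9 assignments (counts)
value 3/4: 7 assignments
value 1/2: 5 assignments
value 1/4: 3 assignments
value 0: 1 assignment
So 9 of the 25 assignments meet the threshold.

9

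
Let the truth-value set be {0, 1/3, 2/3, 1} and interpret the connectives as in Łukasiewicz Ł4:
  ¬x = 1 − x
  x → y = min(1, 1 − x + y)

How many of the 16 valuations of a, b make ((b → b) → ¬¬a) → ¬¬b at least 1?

a = 0, b = 0 ↦ 1  ≥
a = 0, b = 1/3 ↦ 1  ≥
a = 0, b = 2/3 ↦ 1  ≥
a = 0, b = 1 ↦ 1  ≥
a = 1/3, b = 0 ↦ 2/3  <
a = 1/3, b = 1/3 ↦ 1  ≥
a = 1/3, b = 2/3 ↦ 1  ≥
a = 1/3, b = 1 ↦ 1  ≥
a = 2/3, b = 0 ↦ 1/3  <
a = 2/3, b = 1/3 ↦ 2/3  <
a = 2/3, b = 2/3 ↦ 1  ≥
a = 2/3, b = 1 ↦ 1  ≥
a = 1, b = 0 ↦ 0  <
a = 1, b = 1/3 ↦ 1/3  <
a = 1, b = 2/3 ↦ 2/3  <
a = 1, b = 1 ↦ 1  ≥
So 10 of the 16 assignments meet the threshold.

10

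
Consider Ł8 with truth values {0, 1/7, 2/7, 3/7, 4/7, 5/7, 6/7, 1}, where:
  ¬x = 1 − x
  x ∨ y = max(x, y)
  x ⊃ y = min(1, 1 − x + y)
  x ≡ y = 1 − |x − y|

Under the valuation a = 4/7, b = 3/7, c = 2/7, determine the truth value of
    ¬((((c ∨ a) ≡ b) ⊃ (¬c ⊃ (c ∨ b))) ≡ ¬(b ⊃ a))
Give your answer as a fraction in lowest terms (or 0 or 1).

6/7

c ∨ a = 2/7 ∨ 4/7 = 4/7
(c ∨ a) ≡ b = 4/7 ≡ 3/7 = 6/7
¬c = ¬2/7 = 5/7
c ∨ b = 2/7 ∨ 3/7 = 3/7
¬c ⊃ (c ∨ b) = 5/7 ⊃ 3/7 = 5/7
((c ∨ a) ≡ b) ⊃ (¬c ⊃ (c ∨ b)) = 6/7 ⊃ 5/7 = 6/7
b ⊃ a = 3/7 ⊃ 4/7 = 1
¬(b ⊃ a) = ¬1 = 0
(((c ∨ a) ≡ b) ⊃ (¬c ⊃ (c ∨ b))) ≡ ¬(b ⊃ a) = 6/7 ≡ 0 = 1/7
¬((((c ∨ a) ≡ b) ⊃ (¬c ⊃ (c ∨ b))) ≡ ¬(b ⊃ a)) = ¬1/7 = 6/7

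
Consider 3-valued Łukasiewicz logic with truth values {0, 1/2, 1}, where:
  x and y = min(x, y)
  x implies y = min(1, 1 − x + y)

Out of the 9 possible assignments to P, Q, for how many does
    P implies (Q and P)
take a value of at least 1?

6

P = 0, Q = 0 ↦ 1  ≥
P = 0, Q = 1/2 ↦ 1  ≥
P = 0, Q = 1 ↦ 1  ≥
P = 1/2, Q = 0 ↦ 1/2  <
P = 1/2, Q = 1/2 ↦ 1  ≥
P = 1/2, Q = 1 ↦ 1  ≥
P = 1, Q = 0 ↦ 0  <
P = 1, Q = 1/2 ↦ 1/2  <
P = 1, Q = 1 ↦ 1  ≥
So 6 of the 9 assignments meet the threshold.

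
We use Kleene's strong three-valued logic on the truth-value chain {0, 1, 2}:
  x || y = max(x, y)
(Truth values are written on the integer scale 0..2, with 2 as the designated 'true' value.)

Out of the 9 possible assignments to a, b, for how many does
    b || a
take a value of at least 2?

a = 0, b = 0 ↦ 0  <
a = 0, b = 1 ↦ 1  <
a = 0, b = 2 ↦ 2  ≥
a = 1, b = 0 ↦ 1  <
a = 1, b = 1 ↦ 1  <
a = 1, b = 2 ↦ 2  ≥
a = 2, b = 0 ↦ 2  ≥
a = 2, b = 1 ↦ 2  ≥
a = 2, b = 2 ↦ 2  ≥
So 5 of the 9 assignments meet the threshold.

5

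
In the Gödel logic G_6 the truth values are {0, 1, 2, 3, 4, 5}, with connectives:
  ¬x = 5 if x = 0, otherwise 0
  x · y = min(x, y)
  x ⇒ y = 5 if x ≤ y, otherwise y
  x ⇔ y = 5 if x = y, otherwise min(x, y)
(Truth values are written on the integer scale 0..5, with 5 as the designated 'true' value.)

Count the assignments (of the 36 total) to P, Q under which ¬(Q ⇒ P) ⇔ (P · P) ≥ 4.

1

value 5: 1 assignment (counts)
value 0: 35 assignments
So 1 of the 36 assignments meets the threshold.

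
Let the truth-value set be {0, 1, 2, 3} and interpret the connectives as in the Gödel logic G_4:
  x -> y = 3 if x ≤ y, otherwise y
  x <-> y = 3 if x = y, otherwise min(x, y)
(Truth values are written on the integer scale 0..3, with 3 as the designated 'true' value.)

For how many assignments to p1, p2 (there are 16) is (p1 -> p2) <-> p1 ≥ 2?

p1 = 0, p2 = 0 ↦ 0  <
p1 = 0, p2 = 1 ↦ 0  <
p1 = 0, p2 = 2 ↦ 0  <
p1 = 0, p2 = 3 ↦ 0  <
p1 = 1, p2 = 0 ↦ 0  <
p1 = 1, p2 = 1 ↦ 1  <
p1 = 1, p2 = 2 ↦ 1  <
p1 = 1, p2 = 3 ↦ 1  <
p1 = 2, p2 = 0 ↦ 0  <
p1 = 2, p2 = 1 ↦ 1  <
p1 = 2, p2 = 2 ↦ 2  ≥
p1 = 2, p2 = 3 ↦ 2  ≥
p1 = 3, p2 = 0 ↦ 0  <
p1 = 3, p2 = 1 ↦ 1  <
p1 = 3, p2 = 2 ↦ 2  ≥
p1 = 3, p2 = 3 ↦ 3  ≥
So 4 of the 16 assignments meet the threshold.

4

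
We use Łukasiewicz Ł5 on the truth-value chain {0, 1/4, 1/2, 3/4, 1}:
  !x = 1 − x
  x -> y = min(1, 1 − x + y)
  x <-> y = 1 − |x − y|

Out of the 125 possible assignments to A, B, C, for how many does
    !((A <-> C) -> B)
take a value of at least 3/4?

18

value 1: 5 assignments (counts)
value 3/4: 13 assignments (counts)
value 1/2: 19 assignments
value 1/4: 23 assignments
value 0: 65 assignments
So 18 of the 125 assignments meet the threshold.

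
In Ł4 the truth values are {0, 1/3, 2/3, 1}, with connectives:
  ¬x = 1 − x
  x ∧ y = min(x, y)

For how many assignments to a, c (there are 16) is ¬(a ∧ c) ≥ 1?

a = 0, c = 0 ↦ 1  ≥
a = 0, c = 1/3 ↦ 1  ≥
a = 0, c = 2/3 ↦ 1  ≥
a = 0, c = 1 ↦ 1  ≥
a = 1/3, c = 0 ↦ 1  ≥
a = 1/3, c = 1/3 ↦ 2/3  <
a = 1/3, c = 2/3 ↦ 2/3  <
a = 1/3, c = 1 ↦ 2/3  <
a = 2/3, c = 0 ↦ 1  ≥
a = 2/3, c = 1/3 ↦ 2/3  <
a = 2/3, c = 2/3 ↦ 1/3  <
a = 2/3, c = 1 ↦ 1/3  <
a = 1, c = 0 ↦ 1  ≥
a = 1, c = 1/3 ↦ 2/3  <
a = 1, c = 2/3 ↦ 1/3  <
a = 1, c = 1 ↦ 0  <
So 7 of the 16 assignments meet the threshold.

7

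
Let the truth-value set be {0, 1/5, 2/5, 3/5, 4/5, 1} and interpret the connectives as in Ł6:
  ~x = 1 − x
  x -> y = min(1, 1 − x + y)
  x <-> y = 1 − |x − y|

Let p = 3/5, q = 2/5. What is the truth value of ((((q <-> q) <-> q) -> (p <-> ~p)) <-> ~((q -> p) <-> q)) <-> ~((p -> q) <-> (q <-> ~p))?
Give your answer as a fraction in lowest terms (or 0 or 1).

q <-> q = 2/5 <-> 2/5 = 1
(q <-> q) <-> q = 1 <-> 2/5 = 2/5
~p = ~3/5 = 2/5
p <-> ~p = 3/5 <-> 2/5 = 4/5
((q <-> q) <-> q) -> (p <-> ~p) = 2/5 -> 4/5 = 1
q -> p = 2/5 -> 3/5 = 1
(q -> p) <-> q = 1 <-> 2/5 = 2/5
~((q -> p) <-> q) = ~2/5 = 3/5
(((q <-> q) <-> q) -> (p <-> ~p)) <-> ~((q -> p) <-> q) = 1 <-> 3/5 = 3/5
p -> q = 3/5 -> 2/5 = 4/5
~p = ~3/5 = 2/5
q <-> ~p = 2/5 <-> 2/5 = 1
(p -> q) <-> (q <-> ~p) = 4/5 <-> 1 = 4/5
~((p -> q) <-> (q <-> ~p)) = ~4/5 = 1/5
((((q <-> q) <-> q) -> (p <-> ~p)) <-> ~((q -> p) <-> q)) <-> ~((p -> q) <-> (q <-> ~p)) = 3/5 <-> 1/5 = 3/5

3/5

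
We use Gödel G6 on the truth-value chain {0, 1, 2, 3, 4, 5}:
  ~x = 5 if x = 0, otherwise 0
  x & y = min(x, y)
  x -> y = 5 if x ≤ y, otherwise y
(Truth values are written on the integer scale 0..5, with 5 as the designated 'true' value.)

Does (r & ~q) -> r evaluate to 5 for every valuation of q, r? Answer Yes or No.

Yes

At q = 0, r = 2, for instance:
~q = ~0 = 5
r & ~q = 2 & 5 = 2
(r & ~q) -> r = 2 -> 2 = 5
and checking the remaining 35 assignments likewise gives ≥ 5 in every case.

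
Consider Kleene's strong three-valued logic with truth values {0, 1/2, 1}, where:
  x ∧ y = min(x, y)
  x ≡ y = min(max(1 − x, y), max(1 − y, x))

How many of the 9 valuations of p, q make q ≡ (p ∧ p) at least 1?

2

p = 0, q = 0 ↦ 1  ≥
p = 0, q = 1/2 ↦ 1/2  <
p = 0, q = 1 ↦ 0  <
p = 1/2, q = 0 ↦ 1/2  <
p = 1/2, q = 1/2 ↦ 1/2  <
p = 1/2, q = 1 ↦ 1/2  <
p = 1, q = 0 ↦ 0  <
p = 1, q = 1/2 ↦ 1/2  <
p = 1, q = 1 ↦ 1  ≥
So 2 of the 9 assignments meet the threshold.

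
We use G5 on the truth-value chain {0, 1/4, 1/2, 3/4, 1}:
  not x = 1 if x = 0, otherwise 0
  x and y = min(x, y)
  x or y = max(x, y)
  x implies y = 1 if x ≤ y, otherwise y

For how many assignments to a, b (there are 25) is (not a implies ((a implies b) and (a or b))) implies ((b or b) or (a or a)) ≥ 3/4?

value 1: 13 assignments (counts)
value 3/4: 6 assignments (counts)
value 1/2: 4 assignments
value 1/4: 2 assignments
So 19 of the 25 assignments meet the threshold.

19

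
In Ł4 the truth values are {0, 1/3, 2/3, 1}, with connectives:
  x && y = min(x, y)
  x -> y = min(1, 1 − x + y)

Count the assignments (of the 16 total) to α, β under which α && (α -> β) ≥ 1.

1

α = 0, β = 0 ↦ 0  <
α = 0, β = 1/3 ↦ 0  <
α = 0, β = 2/3 ↦ 0  <
α = 0, β = 1 ↦ 0  <
α = 1/3, β = 0 ↦ 1/3  <
α = 1/3, β = 1/3 ↦ 1/3  <
α = 1/3, β = 2/3 ↦ 1/3  <
α = 1/3, β = 1 ↦ 1/3  <
α = 2/3, β = 0 ↦ 1/3  <
α = 2/3, β = 1/3 ↦ 2/3  <
α = 2/3, β = 2/3 ↦ 2/3  <
α = 2/3, β = 1 ↦ 2/3  <
α = 1, β = 0 ↦ 0  <
α = 1, β = 1/3 ↦ 1/3  <
α = 1, β = 2/3 ↦ 2/3  <
α = 1, β = 1 ↦ 1  ≥
So 1 of the 16 assignments meets the threshold.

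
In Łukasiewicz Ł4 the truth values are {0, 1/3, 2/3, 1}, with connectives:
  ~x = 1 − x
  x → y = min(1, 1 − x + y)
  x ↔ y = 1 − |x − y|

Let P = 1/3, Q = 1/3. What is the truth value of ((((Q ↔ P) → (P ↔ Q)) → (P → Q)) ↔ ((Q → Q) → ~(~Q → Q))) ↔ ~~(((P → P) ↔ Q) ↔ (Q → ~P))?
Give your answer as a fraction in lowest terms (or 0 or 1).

Q ↔ P = 1/3 ↔ 1/3 = 1
P ↔ Q = 1/3 ↔ 1/3 = 1
(Q ↔ P) → (P ↔ Q) = 1 → 1 = 1
P → Q = 1/3 → 1/3 = 1
((Q ↔ P) → (P ↔ Q)) → (P → Q) = 1 → 1 = 1
Q → Q = 1/3 → 1/3 = 1
~Q = ~1/3 = 2/3
~Q → Q = 2/3 → 1/3 = 2/3
~(~Q → Q) = ~2/3 = 1/3
(Q → Q) → ~(~Q → Q) = 1 → 1/3 = 1/3
(((Q ↔ P) → (P ↔ Q)) → (P → Q)) ↔ ((Q → Q) → ~(~Q → Q)) = 1 ↔ 1/3 = 1/3
P → P = 1/3 → 1/3 = 1
(P → P) ↔ Q = 1 ↔ 1/3 = 1/3
~P = ~1/3 = 2/3
Q → ~P = 1/3 → 2/3 = 1
((P → P) ↔ Q) ↔ (Q → ~P) = 1/3 ↔ 1 = 1/3
~(((P → P) ↔ Q) ↔ (Q → ~P)) = ~1/3 = 2/3
~~(((P → P) ↔ Q) ↔ (Q → ~P)) = ~2/3 = 1/3
((((Q ↔ P) → (P ↔ Q)) → (P → Q)) ↔ ((Q → Q) → ~(~Q → Q))) ↔ ~~(((P → P) ↔ Q) ↔ (Q → ~P)) = 1/3 ↔ 1/3 = 1

1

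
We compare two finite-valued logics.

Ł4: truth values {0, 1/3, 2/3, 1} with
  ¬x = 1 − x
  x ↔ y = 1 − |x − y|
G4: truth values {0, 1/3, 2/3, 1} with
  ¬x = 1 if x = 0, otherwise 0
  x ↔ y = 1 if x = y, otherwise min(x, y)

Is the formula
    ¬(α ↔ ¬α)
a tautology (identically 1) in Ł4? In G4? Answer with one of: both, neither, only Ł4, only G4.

only G4

In Ł4: at α = 1/3 the value is 1/3 — not a tautology.
In G4: every assignment gives 1 — tautology.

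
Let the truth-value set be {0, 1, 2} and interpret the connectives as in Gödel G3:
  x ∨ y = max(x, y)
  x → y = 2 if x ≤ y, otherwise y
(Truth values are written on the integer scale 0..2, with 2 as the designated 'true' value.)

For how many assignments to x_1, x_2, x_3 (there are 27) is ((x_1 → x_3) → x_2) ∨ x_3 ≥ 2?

value 2: 20 assignments (counts)
value 1: 6 assignments
value 0: 1 assignment
So 20 of the 27 assignments meet the threshold.

20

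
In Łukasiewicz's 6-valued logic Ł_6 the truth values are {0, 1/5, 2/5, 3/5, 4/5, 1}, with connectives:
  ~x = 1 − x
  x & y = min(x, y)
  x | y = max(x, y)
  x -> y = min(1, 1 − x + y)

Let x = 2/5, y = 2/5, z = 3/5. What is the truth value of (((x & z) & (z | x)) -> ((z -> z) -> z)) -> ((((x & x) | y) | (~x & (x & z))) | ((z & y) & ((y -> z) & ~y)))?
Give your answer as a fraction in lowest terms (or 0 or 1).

x & z = 2/5 & 3/5 = 2/5
z | x = 3/5 | 2/5 = 3/5
(x & z) & (z | x) = 2/5 & 3/5 = 2/5
z -> z = 3/5 -> 3/5 = 1
(z -> z) -> z = 1 -> 3/5 = 3/5
((x & z) & (z | x)) -> ((z -> z) -> z) = 2/5 -> 3/5 = 1
x & x = 2/5 & 2/5 = 2/5
(x & x) | y = 2/5 | 2/5 = 2/5
~x = ~2/5 = 3/5
x & z = 2/5 & 3/5 = 2/5
~x & (x & z) = 3/5 & 2/5 = 2/5
((x & x) | y) | (~x & (x & z)) = 2/5 | 2/5 = 2/5
z & y = 3/5 & 2/5 = 2/5
y -> z = 2/5 -> 3/5 = 1
~y = ~2/5 = 3/5
(y -> z) & ~y = 1 & 3/5 = 3/5
(z & y) & ((y -> z) & ~y) = 2/5 & 3/5 = 2/5
(((x & x) | y) | (~x & (x & z))) | ((z & y) & ((y -> z) & ~y)) = 2/5 | 2/5 = 2/5
(((x & z) & (z | x)) -> ((z -> z) -> z)) -> ((((x & x) | y) | (~x & (x & z))) | ((z & y) & ((y -> z) & ~y))) = 1 -> 2/5 = 2/5

2/5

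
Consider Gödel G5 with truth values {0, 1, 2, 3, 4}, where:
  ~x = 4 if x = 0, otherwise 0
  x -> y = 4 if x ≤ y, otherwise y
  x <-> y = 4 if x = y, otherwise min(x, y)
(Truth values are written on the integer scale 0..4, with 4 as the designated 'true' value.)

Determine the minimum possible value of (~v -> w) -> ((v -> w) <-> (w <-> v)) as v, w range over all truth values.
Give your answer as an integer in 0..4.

Take v = 0, w = 1:
~v = ~0 = 4
~v -> w = 4 -> 1 = 1
v -> w = 0 -> 1 = 4
w <-> v = 1 <-> 0 = 0
(v -> w) <-> (w <-> v) = 4 <-> 0 = 0
(~v -> w) -> ((v -> w) <-> (w <-> v)) = 1 -> 0 = 0
No assignment yields a value below 0, so this is the minimum.

0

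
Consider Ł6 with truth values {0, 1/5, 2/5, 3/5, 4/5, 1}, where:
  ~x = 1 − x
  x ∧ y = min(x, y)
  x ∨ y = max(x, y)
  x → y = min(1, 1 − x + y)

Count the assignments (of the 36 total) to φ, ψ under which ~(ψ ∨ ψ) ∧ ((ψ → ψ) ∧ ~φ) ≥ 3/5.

value 1: 1 assignment (counts)
value 4/5: 3 assignments (counts)
value 3/5: 5 assignments (counts)
value 2/5: 7 assignments
value 1/5: 9 assignments
value 0: 11 assignments
So 9 of the 36 assignments meet the threshold.

9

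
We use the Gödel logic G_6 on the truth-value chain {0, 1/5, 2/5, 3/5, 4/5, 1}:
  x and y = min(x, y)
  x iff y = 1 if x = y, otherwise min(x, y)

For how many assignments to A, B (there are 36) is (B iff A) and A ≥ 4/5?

4

value 1: 1 assignment (counts)
value 4/5: 3 assignments (counts)
value 3/5: 5 assignments
value 2/5: 7 assignments
value 1/5: 9 assignments
value 0: 11 assignments
So 4 of the 36 assignments meet the threshold.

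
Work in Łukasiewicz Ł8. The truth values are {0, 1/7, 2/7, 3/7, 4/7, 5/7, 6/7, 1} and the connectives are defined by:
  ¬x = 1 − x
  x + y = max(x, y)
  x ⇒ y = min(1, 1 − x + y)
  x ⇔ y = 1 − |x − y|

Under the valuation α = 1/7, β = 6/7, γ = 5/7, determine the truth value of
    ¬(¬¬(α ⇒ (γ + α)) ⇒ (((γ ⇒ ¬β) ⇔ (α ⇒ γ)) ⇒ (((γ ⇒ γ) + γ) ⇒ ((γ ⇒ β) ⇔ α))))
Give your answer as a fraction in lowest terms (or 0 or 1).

γ + α = 5/7 + 1/7 = 5/7
α ⇒ (γ + α) = 1/7 ⇒ 5/7 = 1
¬(α ⇒ (γ + α)) = ¬1 = 0
¬¬(α ⇒ (γ + α)) = ¬0 = 1
¬β = ¬6/7 = 1/7
γ ⇒ ¬β = 5/7 ⇒ 1/7 = 3/7
α ⇒ γ = 1/7 ⇒ 5/7 = 1
(γ ⇒ ¬β) ⇔ (α ⇒ γ) = 3/7 ⇔ 1 = 3/7
γ ⇒ γ = 5/7 ⇒ 5/7 = 1
(γ ⇒ γ) + γ = 1 + 5/7 = 1
γ ⇒ β = 5/7 ⇒ 6/7 = 1
(γ ⇒ β) ⇔ α = 1 ⇔ 1/7 = 1/7
((γ ⇒ γ) + γ) ⇒ ((γ ⇒ β) ⇔ α) = 1 ⇒ 1/7 = 1/7
((γ ⇒ ¬β) ⇔ (α ⇒ γ)) ⇒ (((γ ⇒ γ) + γ) ⇒ ((γ ⇒ β) ⇔ α)) = 3/7 ⇒ 1/7 = 5/7
¬¬(α ⇒ (γ + α)) ⇒ (((γ ⇒ ¬β) ⇔ (α ⇒ γ)) ⇒ (((γ ⇒ γ) + γ) ⇒ ((γ ⇒ β) ⇔ α))) = 1 ⇒ 5/7 = 5/7
¬(¬¬(α ⇒ (γ + α)) ⇒ (((γ ⇒ ¬β) ⇔ (α ⇒ γ)) ⇒ (((γ ⇒ γ) + γ) ⇒ ((γ ⇒ β) ⇔ α)))) = ¬5/7 = 2/7

2/7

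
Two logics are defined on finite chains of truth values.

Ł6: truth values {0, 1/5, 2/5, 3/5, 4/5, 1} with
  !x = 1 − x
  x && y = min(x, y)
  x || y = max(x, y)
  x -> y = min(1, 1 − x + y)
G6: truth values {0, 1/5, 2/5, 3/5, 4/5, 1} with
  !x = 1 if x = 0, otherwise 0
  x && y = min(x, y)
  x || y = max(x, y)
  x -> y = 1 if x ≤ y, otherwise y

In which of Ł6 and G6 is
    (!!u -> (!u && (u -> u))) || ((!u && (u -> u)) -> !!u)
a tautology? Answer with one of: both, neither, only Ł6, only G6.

both

In Ł6: every assignment gives 1 — tautology.
In G6: every assignment gives 1 — tautology.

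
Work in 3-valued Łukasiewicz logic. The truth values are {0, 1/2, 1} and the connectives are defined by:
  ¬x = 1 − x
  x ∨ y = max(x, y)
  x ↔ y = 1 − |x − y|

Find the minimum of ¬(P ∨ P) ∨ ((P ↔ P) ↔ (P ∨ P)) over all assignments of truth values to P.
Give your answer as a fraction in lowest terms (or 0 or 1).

Take P = 1/2:
P ∨ P = 1/2 ∨ 1/2 = 1/2
¬(P ∨ P) = ¬1/2 = 1/2
P ↔ P = 1/2 ↔ 1/2 = 1
P ∨ P = 1/2 ∨ 1/2 = 1/2
(P ↔ P) ↔ (P ∨ P) = 1 ↔ 1/2 = 1/2
¬(P ∨ P) ∨ ((P ↔ P) ↔ (P ∨ P)) = 1/2 ∨ 1/2 = 1/2
No assignment yields a value below 1/2, so this is the minimum.

1/2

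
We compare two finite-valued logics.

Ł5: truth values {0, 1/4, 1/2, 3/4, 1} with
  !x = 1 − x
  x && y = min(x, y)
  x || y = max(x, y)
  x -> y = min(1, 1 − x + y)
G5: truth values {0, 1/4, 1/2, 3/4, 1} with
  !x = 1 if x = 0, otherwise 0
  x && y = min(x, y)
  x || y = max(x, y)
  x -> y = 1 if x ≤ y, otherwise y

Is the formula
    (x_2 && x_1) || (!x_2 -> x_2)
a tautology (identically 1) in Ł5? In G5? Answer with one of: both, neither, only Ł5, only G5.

neither

In Ł5: at x_1 = 0, x_2 = 0 the value is 0 — not a tautology.
In G5: at x_1 = 0, x_2 = 0 the value is 0 — not a tautology.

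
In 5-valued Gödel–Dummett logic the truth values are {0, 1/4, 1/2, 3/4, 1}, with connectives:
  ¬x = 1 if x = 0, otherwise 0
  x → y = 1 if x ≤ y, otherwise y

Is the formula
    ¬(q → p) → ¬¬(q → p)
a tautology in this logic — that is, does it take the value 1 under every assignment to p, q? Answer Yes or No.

No

Counterexample: take p = 0, q = 1/4.
q → p = 1/4 → 0 = 0
¬(q → p) = ¬0 = 1
q → p = 1/4 → 0 = 0
¬(q → p) = ¬0 = 1
¬¬(q → p) = ¬1 = 0
¬(q → p) → ¬¬(q → p) = 1 → 0 = 0
This gives 0 ≠ 1.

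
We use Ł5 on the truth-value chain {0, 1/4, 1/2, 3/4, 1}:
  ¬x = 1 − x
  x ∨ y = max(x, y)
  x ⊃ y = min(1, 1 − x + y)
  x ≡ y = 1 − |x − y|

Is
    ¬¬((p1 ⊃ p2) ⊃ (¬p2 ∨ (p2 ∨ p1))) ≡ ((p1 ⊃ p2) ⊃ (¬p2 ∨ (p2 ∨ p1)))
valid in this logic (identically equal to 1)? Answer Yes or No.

Yes

At p1 = 1/2, p2 = 1/4, for instance:
p1 ⊃ p2 = 1/2 ⊃ 1/4 = 3/4
¬p2 = ¬1/4 = 3/4
p2 ∨ p1 = 1/4 ∨ 1/2 = 1/2
¬p2 ∨ (p2 ∨ p1) = 3/4 ∨ 1/2 = 3/4
(p1 ⊃ p2) ⊃ (¬p2 ∨ (p2 ∨ p1)) = 3/4 ⊃ 3/4 = 1
¬((p1 ⊃ p2) ⊃ (¬p2 ∨ (p2 ∨ p1))) = ¬1 = 0
¬¬((p1 ⊃ p2) ⊃ (¬p2 ∨ (p2 ∨ p1))) = ¬0 = 1
¬¬((p1 ⊃ p2) ⊃ (¬p2 ∨ (p2 ∨ p1))) ≡ ((p1 ⊃ p2) ⊃ (¬p2 ∨ (p2 ∨ p1))) = 1 ≡ 1 = 1
and checking the remaining 24 assignments likewise gives ≥ 1 in every case.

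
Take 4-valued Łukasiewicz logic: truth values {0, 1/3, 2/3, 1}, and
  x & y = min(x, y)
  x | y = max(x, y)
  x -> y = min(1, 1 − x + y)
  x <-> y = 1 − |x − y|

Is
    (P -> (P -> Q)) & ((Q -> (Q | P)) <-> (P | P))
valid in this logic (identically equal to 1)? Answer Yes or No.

Counterexample: take P = 0, Q = 0.
P -> Q = 0 -> 0 = 1
P -> (P -> Q) = 0 -> 1 = 1
Q | P = 0 | 0 = 0
Q -> (Q | P) = 0 -> 0 = 1
P | P = 0 | 0 = 0
(Q -> (Q | P)) <-> (P | P) = 1 <-> 0 = 0
(P -> (P -> Q)) & ((Q -> (Q | P)) <-> (P | P)) = 1 & 0 = 0
This gives 0 ≠ 1.

No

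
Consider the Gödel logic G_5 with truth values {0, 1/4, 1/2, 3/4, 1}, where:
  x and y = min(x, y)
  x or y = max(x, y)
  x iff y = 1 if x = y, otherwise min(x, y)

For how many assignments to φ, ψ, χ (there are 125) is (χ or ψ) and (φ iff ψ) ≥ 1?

9

value 1: 9 assignments (counts)
value 3/4: 17 assignments
value 1/2: 25 assignments
value 1/4: 33 assignments
value 0: 41 assignments
So 9 of the 125 assignments meet the threshold.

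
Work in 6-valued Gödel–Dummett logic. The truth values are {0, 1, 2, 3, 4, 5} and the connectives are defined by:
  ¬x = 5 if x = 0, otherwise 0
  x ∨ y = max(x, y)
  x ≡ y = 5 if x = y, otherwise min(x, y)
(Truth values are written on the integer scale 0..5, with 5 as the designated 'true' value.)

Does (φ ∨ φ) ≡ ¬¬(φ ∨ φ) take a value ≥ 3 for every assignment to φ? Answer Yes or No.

No

Counterexample: take φ = 1.
φ ∨ φ = 1 ∨ 1 = 1
¬(φ ∨ φ) = ¬1 = 0
¬¬(φ ∨ φ) = ¬0 = 5
(φ ∨ φ) ≡ ¬¬(φ ∨ φ) = 1 ≡ 5 = 1
This gives 1, which is below 3.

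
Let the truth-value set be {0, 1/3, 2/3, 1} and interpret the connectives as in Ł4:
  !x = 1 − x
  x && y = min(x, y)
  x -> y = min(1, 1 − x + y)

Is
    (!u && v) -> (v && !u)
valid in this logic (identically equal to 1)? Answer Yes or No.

Yes

u = 0, v = 0 ↦ 1
u = 0, v = 1/3 ↦ 1
u = 0, v = 2/3 ↦ 1
u = 0, v = 1 ↦ 1
u = 1/3, v = 0 ↦ 1
u = 1/3, v = 1/3 ↦ 1
u = 1/3, v = 2/3 ↦ 1
u = 1/3, v = 1 ↦ 1
u = 2/3, v = 0 ↦ 1
u = 2/3, v = 1/3 ↦ 1
u = 2/3, v = 2/3 ↦ 1
u = 2/3, v = 1 ↦ 1
u = 1, v = 0 ↦ 1
u = 1, v = 1/3 ↦ 1
u = 1, v = 2/3 ↦ 1
u = 1, v = 1 ↦ 1
Every assignment gives a value ≥ 1.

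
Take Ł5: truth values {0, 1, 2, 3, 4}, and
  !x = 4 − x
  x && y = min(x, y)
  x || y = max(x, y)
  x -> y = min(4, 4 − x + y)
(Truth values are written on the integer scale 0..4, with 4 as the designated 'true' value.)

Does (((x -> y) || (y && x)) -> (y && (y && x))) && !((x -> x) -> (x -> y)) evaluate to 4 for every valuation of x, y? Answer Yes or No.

Counterexample: take x = 0, y = 0.
x -> y = 0 -> 0 = 4
y && x = 0 && 0 = 0
(x -> y) || (y && x) = 4 || 0 = 4
y && x = 0 && 0 = 0
y && (y && x) = 0 && 0 = 0
((x -> y) || (y && x)) -> (y && (y && x)) = 4 -> 0 = 0
x -> x = 0 -> 0 = 4
x -> y = 0 -> 0 = 4
(x -> x) -> (x -> y) = 4 -> 4 = 4
!((x -> x) -> (x -> y)) = !4 = 0
(((x -> y) || (y && x)) -> (y && (y && x))) && !((x -> x) -> (x -> y)) = 0 && 0 = 0
This gives 0 ≠ 4.

No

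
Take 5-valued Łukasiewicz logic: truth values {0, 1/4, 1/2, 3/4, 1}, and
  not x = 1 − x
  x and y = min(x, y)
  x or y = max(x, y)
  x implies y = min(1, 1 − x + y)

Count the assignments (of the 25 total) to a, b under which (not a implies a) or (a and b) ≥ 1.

value 1: 15 assignments (counts)
value 1/2: 5 assignments
value 0: 5 assignments
So 15 of the 25 assignments meet the threshold.

15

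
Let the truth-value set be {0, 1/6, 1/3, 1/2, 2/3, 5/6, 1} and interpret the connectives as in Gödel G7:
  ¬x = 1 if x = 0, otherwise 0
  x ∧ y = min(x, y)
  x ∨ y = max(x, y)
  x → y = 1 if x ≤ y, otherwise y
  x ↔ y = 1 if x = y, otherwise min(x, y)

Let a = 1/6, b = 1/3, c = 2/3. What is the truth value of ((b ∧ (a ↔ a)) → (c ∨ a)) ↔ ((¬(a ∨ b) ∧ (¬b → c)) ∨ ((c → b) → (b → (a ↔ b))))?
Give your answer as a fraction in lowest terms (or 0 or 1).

1/6

a ↔ a = 1/6 ↔ 1/6 = 1
b ∧ (a ↔ a) = 1/3 ∧ 1 = 1/3
c ∨ a = 2/3 ∨ 1/6 = 2/3
(b ∧ (a ↔ a)) → (c ∨ a) = 1/3 → 2/3 = 1
a ∨ b = 1/6 ∨ 1/3 = 1/3
¬(a ∨ b) = ¬1/3 = 0
¬b = ¬1/3 = 0
¬b → c = 0 → 2/3 = 1
¬(a ∨ b) ∧ (¬b → c) = 0 ∧ 1 = 0
c → b = 2/3 → 1/3 = 1/3
a ↔ b = 1/6 ↔ 1/3 = 1/6
b → (a ↔ b) = 1/3 → 1/6 = 1/6
(c → b) → (b → (a ↔ b)) = 1/3 → 1/6 = 1/6
(¬(a ∨ b) ∧ (¬b → c)) ∨ ((c → b) → (b → (a ↔ b))) = 0 ∨ 1/6 = 1/6
((b ∧ (a ↔ a)) → (c ∨ a)) ↔ ((¬(a ∨ b) ∧ (¬b → c)) ∨ ((c → b) → (b → (a ↔ b)))) = 1 ↔ 1/6 = 1/6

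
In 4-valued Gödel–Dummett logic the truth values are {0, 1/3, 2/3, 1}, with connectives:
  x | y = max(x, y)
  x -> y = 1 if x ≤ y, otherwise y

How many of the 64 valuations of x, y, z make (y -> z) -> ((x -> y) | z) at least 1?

value 1: 50 assignments (counts)
value 2/3: 6 assignments
value 1/3: 5 assignments
value 0: 3 assignments
So 50 of the 64 assignments meet the threshold.

50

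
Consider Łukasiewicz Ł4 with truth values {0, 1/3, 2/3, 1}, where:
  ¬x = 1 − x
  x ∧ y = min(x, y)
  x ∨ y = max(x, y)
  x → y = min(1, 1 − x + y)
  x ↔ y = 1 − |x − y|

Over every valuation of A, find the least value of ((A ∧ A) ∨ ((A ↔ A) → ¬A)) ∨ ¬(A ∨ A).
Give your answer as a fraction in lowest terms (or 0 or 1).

2/3

Take A = 1/3:
A ∧ A = 1/3 ∧ 1/3 = 1/3
A ↔ A = 1/3 ↔ 1/3 = 1
¬A = ¬1/3 = 2/3
(A ↔ A) → ¬A = 1 → 2/3 = 2/3
(A ∧ A) ∨ ((A ↔ A) → ¬A) = 1/3 ∨ 2/3 = 2/3
A ∨ A = 1/3 ∨ 1/3 = 1/3
¬(A ∨ A) = ¬1/3 = 2/3
((A ∧ A) ∨ ((A ↔ A) → ¬A)) ∨ ¬(A ∨ A) = 2/3 ∨ 2/3 = 2/3
No assignment yields a value below 2/3, so this is the minimum.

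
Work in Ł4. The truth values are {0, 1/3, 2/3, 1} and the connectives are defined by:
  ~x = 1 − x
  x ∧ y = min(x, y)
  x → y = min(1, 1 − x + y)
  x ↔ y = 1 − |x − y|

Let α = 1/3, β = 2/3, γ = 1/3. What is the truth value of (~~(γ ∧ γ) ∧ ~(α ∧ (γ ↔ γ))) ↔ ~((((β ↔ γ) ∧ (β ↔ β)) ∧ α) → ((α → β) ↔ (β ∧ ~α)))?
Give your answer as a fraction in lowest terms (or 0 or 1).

2/3

γ ∧ γ = 1/3 ∧ 1/3 = 1/3
~(γ ∧ γ) = ~1/3 = 2/3
~~(γ ∧ γ) = ~2/3 = 1/3
γ ↔ γ = 1/3 ↔ 1/3 = 1
α ∧ (γ ↔ γ) = 1/3 ∧ 1 = 1/3
~(α ∧ (γ ↔ γ)) = ~1/3 = 2/3
~~(γ ∧ γ) ∧ ~(α ∧ (γ ↔ γ)) = 1/3 ∧ 2/3 = 1/3
β ↔ γ = 2/3 ↔ 1/3 = 2/3
β ↔ β = 2/3 ↔ 2/3 = 1
(β ↔ γ) ∧ (β ↔ β) = 2/3 ∧ 1 = 2/3
((β ↔ γ) ∧ (β ↔ β)) ∧ α = 2/3 ∧ 1/3 = 1/3
α → β = 1/3 → 2/3 = 1
~α = ~1/3 = 2/3
β ∧ ~α = 2/3 ∧ 2/3 = 2/3
(α → β) ↔ (β ∧ ~α) = 1 ↔ 2/3 = 2/3
(((β ↔ γ) ∧ (β ↔ β)) ∧ α) → ((α → β) ↔ (β ∧ ~α)) = 1/3 → 2/3 = 1
~((((β ↔ γ) ∧ (β ↔ β)) ∧ α) → ((α → β) ↔ (β ∧ ~α))) = ~1 = 0
(~~(γ ∧ γ) ∧ ~(α ∧ (γ ↔ γ))) ↔ ~((((β ↔ γ) ∧ (β ↔ β)) ∧ α) → ((α → β) ↔ (β ∧ ~α))) = 1/3 ↔ 0 = 2/3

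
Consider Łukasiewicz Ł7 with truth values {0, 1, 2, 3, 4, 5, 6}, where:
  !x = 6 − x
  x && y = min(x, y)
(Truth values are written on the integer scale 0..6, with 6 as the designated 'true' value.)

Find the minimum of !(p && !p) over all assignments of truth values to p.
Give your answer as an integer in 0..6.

3

Take p = 3:
!p = !3 = 3
p && !p = 3 && 3 = 3
!(p && !p) = !3 = 3
No assignment yields a value below 3, so this is the minimum.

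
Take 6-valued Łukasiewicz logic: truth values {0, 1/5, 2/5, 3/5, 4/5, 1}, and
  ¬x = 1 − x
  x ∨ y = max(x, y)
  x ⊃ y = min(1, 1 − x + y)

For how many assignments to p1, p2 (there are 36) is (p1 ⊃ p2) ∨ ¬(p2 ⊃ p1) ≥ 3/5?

30

value 1: 21 assignments (counts)
value 4/5: 5 assignments (counts)
value 3/5: 4 assignments (counts)
value 2/5: 3 assignments
value 1/5: 2 assignments
value 0: 1 assignment
So 30 of the 36 assignments meet the threshold.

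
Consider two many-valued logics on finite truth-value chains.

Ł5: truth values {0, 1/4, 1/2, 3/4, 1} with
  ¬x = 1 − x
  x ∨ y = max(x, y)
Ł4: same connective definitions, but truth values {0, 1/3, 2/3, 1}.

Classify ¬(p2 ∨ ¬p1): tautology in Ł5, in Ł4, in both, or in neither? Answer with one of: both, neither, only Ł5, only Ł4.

In Ł5: at p1 = 0, p2 = 0 the value is 0 — not a tautology.
In Ł4: at p1 = 0, p2 = 0 the value is 0 — not a tautology.

neither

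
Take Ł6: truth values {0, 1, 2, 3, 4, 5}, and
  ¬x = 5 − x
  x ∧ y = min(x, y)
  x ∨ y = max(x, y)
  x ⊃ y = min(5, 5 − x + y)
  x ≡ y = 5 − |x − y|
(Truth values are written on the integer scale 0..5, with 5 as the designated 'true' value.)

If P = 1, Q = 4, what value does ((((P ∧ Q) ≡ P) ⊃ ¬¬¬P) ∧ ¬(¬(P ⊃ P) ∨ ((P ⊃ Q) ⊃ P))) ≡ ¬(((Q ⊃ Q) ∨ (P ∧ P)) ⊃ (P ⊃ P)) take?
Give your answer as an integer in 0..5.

1

P ∧ Q = 1 ∧ 4 = 1
(P ∧ Q) ≡ P = 1 ≡ 1 = 5
¬P = ¬1 = 4
¬¬P = ¬4 = 1
¬¬¬P = ¬1 = 4
((P ∧ Q) ≡ P) ⊃ ¬¬¬P = 5 ⊃ 4 = 4
P ⊃ P = 1 ⊃ 1 = 5
¬(P ⊃ P) = ¬5 = 0
P ⊃ Q = 1 ⊃ 4 = 5
(P ⊃ Q) ⊃ P = 5 ⊃ 1 = 1
¬(P ⊃ P) ∨ ((P ⊃ Q) ⊃ P) = 0 ∨ 1 = 1
¬(¬(P ⊃ P) ∨ ((P ⊃ Q) ⊃ P)) = ¬1 = 4
(((P ∧ Q) ≡ P) ⊃ ¬¬¬P) ∧ ¬(¬(P ⊃ P) ∨ ((P ⊃ Q) ⊃ P)) = 4 ∧ 4 = 4
Q ⊃ Q = 4 ⊃ 4 = 5
P ∧ P = 1 ∧ 1 = 1
(Q ⊃ Q) ∨ (P ∧ P) = 5 ∨ 1 = 5
P ⊃ P = 1 ⊃ 1 = 5
((Q ⊃ Q) ∨ (P ∧ P)) ⊃ (P ⊃ P) = 5 ⊃ 5 = 5
¬(((Q ⊃ Q) ∨ (P ∧ P)) ⊃ (P ⊃ P)) = ¬5 = 0
((((P ∧ Q) ≡ P) ⊃ ¬¬¬P) ∧ ¬(¬(P ⊃ P) ∨ ((P ⊃ Q) ⊃ P))) ≡ ¬(((Q ⊃ Q) ∨ (P ∧ P)) ⊃ (P ⊃ P)) = 4 ≡ 0 = 1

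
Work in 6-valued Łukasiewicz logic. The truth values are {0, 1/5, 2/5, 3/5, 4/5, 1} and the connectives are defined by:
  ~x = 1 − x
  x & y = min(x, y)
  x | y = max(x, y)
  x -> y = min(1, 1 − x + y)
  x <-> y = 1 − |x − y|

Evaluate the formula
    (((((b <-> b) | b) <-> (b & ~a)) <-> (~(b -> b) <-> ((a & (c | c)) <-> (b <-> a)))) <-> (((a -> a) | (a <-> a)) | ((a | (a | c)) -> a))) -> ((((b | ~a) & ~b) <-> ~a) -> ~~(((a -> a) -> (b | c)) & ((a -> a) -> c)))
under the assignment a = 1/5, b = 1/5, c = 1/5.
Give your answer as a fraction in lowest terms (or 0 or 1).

b <-> b = 1/5 <-> 1/5 = 1
(b <-> b) | b = 1 | 1/5 = 1
~a = ~1/5 = 4/5
b & ~a = 1/5 & 4/5 = 1/5
((b <-> b) | b) <-> (b & ~a) = 1 <-> 1/5 = 1/5
b -> b = 1/5 -> 1/5 = 1
~(b -> b) = ~1 = 0
c | c = 1/5 | 1/5 = 1/5
a & (c | c) = 1/5 & 1/5 = 1/5
b <-> a = 1/5 <-> 1/5 = 1
(a & (c | c)) <-> (b <-> a) = 1/5 <-> 1 = 1/5
~(b -> b) <-> ((a & (c | c)) <-> (b <-> a)) = 0 <-> 1/5 = 4/5
(((b <-> b) | b) <-> (b & ~a)) <-> (~(b -> b) <-> ((a & (c | c)) <-> (b <-> a))) = 1/5 <-> 4/5 = 2/5
a -> a = 1/5 -> 1/5 = 1
a <-> a = 1/5 <-> 1/5 = 1
(a -> a) | (a <-> a) = 1 | 1 = 1
a | c = 1/5 | 1/5 = 1/5
a | (a | c) = 1/5 | 1/5 = 1/5
(a | (a | c)) -> a = 1/5 -> 1/5 = 1
((a -> a) | (a <-> a)) | ((a | (a | c)) -> a) = 1 | 1 = 1
((((b <-> b) | b) <-> (b & ~a)) <-> (~(b -> b) <-> ((a & (c | c)) <-> (b <-> a)))) <-> (((a -> a) | (a <-> a)) | ((a | (a | c)) -> a)) = 2/5 <-> 1 = 2/5
~a = ~1/5 = 4/5
b | ~a = 1/5 | 4/5 = 4/5
~b = ~1/5 = 4/5
(b | ~a) & ~b = 4/5 & 4/5 = 4/5
~a = ~1/5 = 4/5
((b | ~a) & ~b) <-> ~a = 4/5 <-> 4/5 = 1
a -> a = 1/5 -> 1/5 = 1
b | c = 1/5 | 1/5 = 1/5
(a -> a) -> (b | c) = 1 -> 1/5 = 1/5
a -> a = 1/5 -> 1/5 = 1
(a -> a) -> c = 1 -> 1/5 = 1/5
((a -> a) -> (b | c)) & ((a -> a) -> c) = 1/5 & 1/5 = 1/5
~(((a -> a) -> (b | c)) & ((a -> a) -> c)) = ~1/5 = 4/5
~~(((a -> a) -> (b | c)) & ((a -> a) -> c)) = ~4/5 = 1/5
(((b | ~a) & ~b) <-> ~a) -> ~~(((a -> a) -> (b | c)) & ((a -> a) -> c)) = 1 -> 1/5 = 1/5
(((((b <-> b) | b) <-> (b & ~a)) <-> (~(b -> b) <-> ((a & (c | c)) <-> (b <-> a)))) <-> (((a -> a) | (a <-> a)) | ((a | (a | c)) -> a))) -> ((((b | ~a) & ~b) <-> ~a) -> ~~(((a -> a) -> (b | c)) & ((a -> a) -> c))) = 2/5 -> 1/5 = 4/5

4/5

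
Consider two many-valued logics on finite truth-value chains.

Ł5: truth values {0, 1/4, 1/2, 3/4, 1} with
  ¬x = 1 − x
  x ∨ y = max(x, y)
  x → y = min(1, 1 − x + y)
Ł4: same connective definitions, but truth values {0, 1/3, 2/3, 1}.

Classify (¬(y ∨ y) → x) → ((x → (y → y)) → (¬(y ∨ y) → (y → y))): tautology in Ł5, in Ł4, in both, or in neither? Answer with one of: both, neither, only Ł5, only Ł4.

In Ł5: every assignment gives 1 — tautology.
In Ł4: every assignment gives 1 — tautology.

both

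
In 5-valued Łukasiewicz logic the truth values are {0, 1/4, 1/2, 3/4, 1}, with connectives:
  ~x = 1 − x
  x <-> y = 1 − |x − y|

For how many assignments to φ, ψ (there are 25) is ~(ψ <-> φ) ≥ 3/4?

value 1: 2 assignments (counts)
value 3/4: 4 assignments (counts)
value 1/2: 6 assignments
value 1/4: 8 assignments
value 0: 5 assignments
So 6 of the 25 assignments meet the threshold.

6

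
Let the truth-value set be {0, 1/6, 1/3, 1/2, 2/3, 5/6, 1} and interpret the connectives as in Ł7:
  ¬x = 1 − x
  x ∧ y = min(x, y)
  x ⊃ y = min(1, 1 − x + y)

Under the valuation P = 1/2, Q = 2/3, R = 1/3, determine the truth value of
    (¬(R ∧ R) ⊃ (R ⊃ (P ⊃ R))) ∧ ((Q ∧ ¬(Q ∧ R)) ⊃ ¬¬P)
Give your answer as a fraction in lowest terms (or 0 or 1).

R ∧ R = 1/3 ∧ 1/3 = 1/3
¬(R ∧ R) = ¬1/3 = 2/3
P ⊃ R = 1/2 ⊃ 1/3 = 5/6
R ⊃ (P ⊃ R) = 1/3 ⊃ 5/6 = 1
¬(R ∧ R) ⊃ (R ⊃ (P ⊃ R)) = 2/3 ⊃ 1 = 1
Q ∧ R = 2/3 ∧ 1/3 = 1/3
¬(Q ∧ R) = ¬1/3 = 2/3
Q ∧ ¬(Q ∧ R) = 2/3 ∧ 2/3 = 2/3
¬P = ¬1/2 = 1/2
¬¬P = ¬1/2 = 1/2
(Q ∧ ¬(Q ∧ R)) ⊃ ¬¬P = 2/3 ⊃ 1/2 = 5/6
(¬(R ∧ R) ⊃ (R ⊃ (P ⊃ R))) ∧ ((Q ∧ ¬(Q ∧ R)) ⊃ ¬¬P) = 1 ∧ 5/6 = 5/6

5/6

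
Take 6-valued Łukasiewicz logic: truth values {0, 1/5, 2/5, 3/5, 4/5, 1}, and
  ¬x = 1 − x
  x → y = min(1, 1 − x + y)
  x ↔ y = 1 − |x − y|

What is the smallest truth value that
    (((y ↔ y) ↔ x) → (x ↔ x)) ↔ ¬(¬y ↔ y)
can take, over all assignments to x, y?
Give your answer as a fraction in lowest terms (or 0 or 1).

Take x = 0, y = 2/5:
y ↔ y = 2/5 ↔ 2/5 = 1
(y ↔ y) ↔ x = 1 ↔ 0 = 0
x ↔ x = 0 ↔ 0 = 1
((y ↔ y) ↔ x) → (x ↔ x) = 0 → 1 = 1
¬y = ¬2/5 = 3/5
¬y ↔ y = 3/5 ↔ 2/5 = 4/5
¬(¬y ↔ y) = ¬4/5 = 1/5
(((y ↔ y) ↔ x) → (x ↔ x)) ↔ ¬(¬y ↔ y) = 1 ↔ 1/5 = 1/5
No assignment yields a value below 1/5, so this is the minimum.

1/5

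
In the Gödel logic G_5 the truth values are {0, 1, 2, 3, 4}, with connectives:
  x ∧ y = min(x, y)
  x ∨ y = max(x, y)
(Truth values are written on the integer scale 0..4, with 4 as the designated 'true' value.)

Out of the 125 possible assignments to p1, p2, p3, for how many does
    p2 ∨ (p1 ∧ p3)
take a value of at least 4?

value 4: 29 assignments (counts)
value 3: 33 assignments
value 2: 31 assignments
value 1: 23 assignments
value 0: 9 assignments
So 29 of the 125 assignments meet the threshold.

29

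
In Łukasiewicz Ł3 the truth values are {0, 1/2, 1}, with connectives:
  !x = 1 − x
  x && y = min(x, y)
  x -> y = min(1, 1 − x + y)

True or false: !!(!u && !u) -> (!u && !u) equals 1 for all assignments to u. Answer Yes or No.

u = 0 ↦ 1
u = 1/2 ↦ 1
u = 1 ↦ 1
Every assignment gives a value ≥ 1.

Yes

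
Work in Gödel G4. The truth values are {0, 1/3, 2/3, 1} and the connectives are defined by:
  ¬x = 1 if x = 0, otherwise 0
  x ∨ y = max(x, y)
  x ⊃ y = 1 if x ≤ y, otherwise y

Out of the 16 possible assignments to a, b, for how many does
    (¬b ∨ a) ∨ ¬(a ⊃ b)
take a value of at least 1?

7

a = 0, b = 0 ↦ 1  ≥
a = 0, b = 1/3 ↦ 0  <
a = 0, b = 2/3 ↦ 0  <
a = 0, b = 1 ↦ 0  <
a = 1/3, b = 0 ↦ 1  ≥
a = 1/3, b = 1/3 ↦ 1/3  <
a = 1/3, b = 2/3 ↦ 1/3  <
a = 1/3, b = 1 ↦ 1/3  <
a = 2/3, b = 0 ↦ 1  ≥
a = 2/3, b = 1/3 ↦ 2/3  <
a = 2/3, b = 2/3 ↦ 2/3  <
a = 2/3, b = 1 ↦ 2/3  <
a = 1, b = 0 ↦ 1  ≥
a = 1, b = 1/3 ↦ 1  ≥
a = 1, b = 2/3 ↦ 1  ≥
a = 1, b = 1 ↦ 1  ≥
So 7 of the 16 assignments meet the threshold.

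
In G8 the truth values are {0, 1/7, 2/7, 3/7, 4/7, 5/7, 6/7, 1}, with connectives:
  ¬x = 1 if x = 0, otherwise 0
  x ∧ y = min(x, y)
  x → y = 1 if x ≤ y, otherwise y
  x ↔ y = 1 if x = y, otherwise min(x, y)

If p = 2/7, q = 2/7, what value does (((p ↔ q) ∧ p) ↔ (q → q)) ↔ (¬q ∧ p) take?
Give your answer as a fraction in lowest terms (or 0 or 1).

p ↔ q = 2/7 ↔ 2/7 = 1
(p ↔ q) ∧ p = 1 ∧ 2/7 = 2/7
q → q = 2/7 → 2/7 = 1
((p ↔ q) ∧ p) ↔ (q → q) = 2/7 ↔ 1 = 2/7
¬q = ¬2/7 = 0
¬q ∧ p = 0 ∧ 2/7 = 0
(((p ↔ q) ∧ p) ↔ (q → q)) ↔ (¬q ∧ p) = 2/7 ↔ 0 = 0

0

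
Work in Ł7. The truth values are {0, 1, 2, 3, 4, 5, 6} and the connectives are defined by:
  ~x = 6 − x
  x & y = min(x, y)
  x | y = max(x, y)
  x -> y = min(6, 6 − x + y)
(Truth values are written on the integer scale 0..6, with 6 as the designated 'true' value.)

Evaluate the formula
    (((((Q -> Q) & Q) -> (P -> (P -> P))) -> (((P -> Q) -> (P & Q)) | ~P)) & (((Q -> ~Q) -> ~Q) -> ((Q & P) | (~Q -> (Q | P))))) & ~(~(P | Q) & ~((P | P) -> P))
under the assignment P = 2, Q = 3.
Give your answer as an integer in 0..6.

Q -> Q = 3 -> 3 = 6
(Q -> Q) & Q = 6 & 3 = 3
P -> P = 2 -> 2 = 6
P -> (P -> P) = 2 -> 6 = 6
((Q -> Q) & Q) -> (P -> (P -> P)) = 3 -> 6 = 6
P -> Q = 2 -> 3 = 6
P & Q = 2 & 3 = 2
(P -> Q) -> (P & Q) = 6 -> 2 = 2
~P = ~2 = 4
((P -> Q) -> (P & Q)) | ~P = 2 | 4 = 4
(((Q -> Q) & Q) -> (P -> (P -> P))) -> (((P -> Q) -> (P & Q)) | ~P) = 6 -> 4 = 4
~Q = ~3 = 3
Q -> ~Q = 3 -> 3 = 6
~Q = ~3 = 3
(Q -> ~Q) -> ~Q = 6 -> 3 = 3
Q & P = 3 & 2 = 2
~Q = ~3 = 3
Q | P = 3 | 2 = 3
~Q -> (Q | P) = 3 -> 3 = 6
(Q & P) | (~Q -> (Q | P)) = 2 | 6 = 6
((Q -> ~Q) -> ~Q) -> ((Q & P) | (~Q -> (Q | P))) = 3 -> 6 = 6
((((Q -> Q) & Q) -> (P -> (P -> P))) -> (((P -> Q) -> (P & Q)) | ~P)) & (((Q -> ~Q) -> ~Q) -> ((Q & P) | (~Q -> (Q | P)))) = 4 & 6 = 4
P | Q = 2 | 3 = 3
~(P | Q) = ~3 = 3
P | P = 2 | 2 = 2
(P | P) -> P = 2 -> 2 = 6
~((P | P) -> P) = ~6 = 0
~(P | Q) & ~((P | P) -> P) = 3 & 0 = 0
~(~(P | Q) & ~((P | P) -> P)) = ~0 = 6
(((((Q -> Q) & Q) -> (P -> (P -> P))) -> (((P -> Q) -> (P & Q)) | ~P)) & (((Q -> ~Q) -> ~Q) -> ((Q & P) | (~Q -> (Q | P))))) & ~(~(P | Q) & ~((P | P) -> P)) = 4 & 6 = 4

4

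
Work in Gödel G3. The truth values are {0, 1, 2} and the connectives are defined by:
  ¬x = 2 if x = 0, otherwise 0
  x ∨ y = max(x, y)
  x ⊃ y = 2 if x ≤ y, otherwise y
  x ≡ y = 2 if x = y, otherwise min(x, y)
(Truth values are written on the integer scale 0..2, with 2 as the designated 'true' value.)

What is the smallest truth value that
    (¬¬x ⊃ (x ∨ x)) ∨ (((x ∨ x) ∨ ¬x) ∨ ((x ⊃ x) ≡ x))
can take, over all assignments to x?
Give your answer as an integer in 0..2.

Take x = 1:
¬x = ¬1 = 0
¬¬x = ¬0 = 2
x ∨ x = 1 ∨ 1 = 1
¬¬x ⊃ (x ∨ x) = 2 ⊃ 1 = 1
x ∨ x = 1 ∨ 1 = 1
¬x = ¬1 = 0
(x ∨ x) ∨ ¬x = 1 ∨ 0 = 1
x ⊃ x = 1 ⊃ 1 = 2
(x ⊃ x) ≡ x = 2 ≡ 1 = 1
((x ∨ x) ∨ ¬x) ∨ ((x ⊃ x) ≡ x) = 1 ∨ 1 = 1
(¬¬x ⊃ (x ∨ x)) ∨ (((x ∨ x) ∨ ¬x) ∨ ((x ⊃ x) ≡ x)) = 1 ∨ 1 = 1
No assignment yields a value below 1, so this is the minimum.

1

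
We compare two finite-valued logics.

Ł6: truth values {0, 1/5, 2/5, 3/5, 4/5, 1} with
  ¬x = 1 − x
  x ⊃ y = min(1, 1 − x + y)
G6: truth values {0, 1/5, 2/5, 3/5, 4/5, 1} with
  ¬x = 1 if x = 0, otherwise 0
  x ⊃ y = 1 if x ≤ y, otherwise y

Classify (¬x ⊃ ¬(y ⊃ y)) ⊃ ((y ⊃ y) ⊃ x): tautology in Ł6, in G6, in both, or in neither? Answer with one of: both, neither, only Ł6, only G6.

In Ł6: every assignment gives 1 — tautology.
In G6: at x = 1/5, y = 0 the value is 1/5 — not a tautology.

only Ł6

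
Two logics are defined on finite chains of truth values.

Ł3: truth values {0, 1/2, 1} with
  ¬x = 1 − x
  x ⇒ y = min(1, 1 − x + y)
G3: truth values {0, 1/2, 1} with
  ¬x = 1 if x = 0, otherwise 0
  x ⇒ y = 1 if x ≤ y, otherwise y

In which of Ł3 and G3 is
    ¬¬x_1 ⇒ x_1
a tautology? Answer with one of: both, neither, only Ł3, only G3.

only Ł3

In Ł3: every assignment gives 1 — tautology.
In G3: at x_1 = 1/2 the value is 1/2 — not a tautology.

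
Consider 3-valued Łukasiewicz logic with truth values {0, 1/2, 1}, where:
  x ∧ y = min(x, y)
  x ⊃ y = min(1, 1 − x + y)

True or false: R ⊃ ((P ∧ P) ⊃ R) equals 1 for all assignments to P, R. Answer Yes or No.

P = 0, R = 0 ↦ 1
P = 0, R = 1/2 ↦ 1
P = 0, R = 1 ↦ 1
P = 1/2, R = 0 ↦ 1
P = 1/2, R = 1/2 ↦ 1
P = 1/2, R = 1 ↦ 1
P = 1, R = 0 ↦ 1
P = 1, R = 1/2 ↦ 1
P = 1, R = 1 ↦ 1
Every assignment gives a value ≥ 1.

Yes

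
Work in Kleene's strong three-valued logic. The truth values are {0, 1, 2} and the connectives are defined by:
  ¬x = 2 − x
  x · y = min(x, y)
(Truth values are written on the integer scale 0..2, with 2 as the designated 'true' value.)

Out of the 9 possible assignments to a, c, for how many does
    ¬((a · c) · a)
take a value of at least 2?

5

a = 0, c = 0 ↦ 2  ≥
a = 0, c = 1 ↦ 2  ≥
a = 0, c = 2 ↦ 2  ≥
a = 1, c = 0 ↦ 2  ≥
a = 1, c = 1 ↦ 1  <
a = 1, c = 2 ↦ 1  <
a = 2, c = 0 ↦ 2  ≥
a = 2, c = 1 ↦ 1  <
a = 2, c = 2 ↦ 0  <
So 5 of the 9 assignments meet the threshold.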